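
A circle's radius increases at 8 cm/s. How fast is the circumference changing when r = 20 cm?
16π cm/s

C = 2πr
dC/dt = 2π · dr/dt = 2π · 8 = 16π cm/s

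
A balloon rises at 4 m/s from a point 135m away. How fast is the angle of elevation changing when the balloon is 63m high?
0.024331 rad/s

tan(θ) = y/135
sec²(θ) · dθ/dt = (1/135) · dy/dt
dθ/dt = cos²(θ)/135 · 4 = 135/(135² + 63²) · 4
dθ/dt = 0.024331 rad/s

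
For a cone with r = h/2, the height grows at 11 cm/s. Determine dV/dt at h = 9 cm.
891π/4 cm³/s

V = (1/3)π(h/2)²h = πh³/12
dV/dt = πh²/4 · 11
At h = 9: dV/dt = 891π/4 cm³/s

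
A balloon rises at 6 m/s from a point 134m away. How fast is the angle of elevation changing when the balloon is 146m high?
0.020473 rad/s

tan(θ) = y/134
sec²(θ) · dθ/dt = (1/134) · dy/dt
dθ/dt = cos²(θ)/134 · 6 = 134/(134² + 146²) · 6
dθ/dt = 0.020473 rad/s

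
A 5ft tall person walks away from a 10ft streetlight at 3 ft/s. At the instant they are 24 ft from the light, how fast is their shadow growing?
3 ft/s

By similar triangles: 10/(x+s) = 5/s
Solving: s = 5x/5
ds/dt = 5/5 · dx/dt = 1 · 3 = 3 ft/s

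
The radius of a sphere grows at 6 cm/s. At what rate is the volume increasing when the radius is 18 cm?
7776π cm³/s

V = (4/3)πr³
dV/dt = dV/dr · dr/dt = 4πr² · 6
At r = 18: dV/dt = 7776π cm³/s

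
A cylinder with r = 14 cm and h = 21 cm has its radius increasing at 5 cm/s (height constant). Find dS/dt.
490π cm²/s

S = 2πrh + 2πr² (lateral + bases)
dS/dt = (2πh + 4πr)·dr/dt = (2π·21 + 4π·14)·5
= 490π cm²/s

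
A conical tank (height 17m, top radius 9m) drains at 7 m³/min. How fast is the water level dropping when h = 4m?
2023/(1296π) ≈ 0.4969 m/min

r/h = 9/17, so r = (9/17)h
V = (1/3)πr²h = (1/3)π((9/17)h)²h = (27/289)πh³
dV/dh = (81/289)πh²
dh/dt = (dV/dt)/(dV/dh) = -7/((81/289)π·4²) = -2023/(1296π) m/min
The level is dropping at 2023/(1296π) ≈ 0.4969 m/min.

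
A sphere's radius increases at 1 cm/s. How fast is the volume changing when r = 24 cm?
2304π cm³/s

V = (4/3)πr³
dV/dt = dV/dr · dr/dt = 4πr² · 1
At r = 24: dV/dt = 2304π cm³/s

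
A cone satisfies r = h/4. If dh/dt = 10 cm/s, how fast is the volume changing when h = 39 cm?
7605π/8 cm³/s

V = (1/3)π(h/4)²h = πh³/48
dV/dt = πh²/16 · 10
At h = 39: dV/dt = 7605π/8 cm³/s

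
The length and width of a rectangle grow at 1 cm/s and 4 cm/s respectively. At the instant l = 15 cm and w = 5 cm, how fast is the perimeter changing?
10 cm/s

P = 2(l + w)
dP/dt = 2(dl/dt + dw/dt) = 2(1 + 4) = 10 cm/s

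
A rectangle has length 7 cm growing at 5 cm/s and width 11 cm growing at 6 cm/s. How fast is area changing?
97 cm²/s

A = lw
dA/dt = w·dl/dt + l·dw/dt = 11·5 + 7·6 = 97 cm²/s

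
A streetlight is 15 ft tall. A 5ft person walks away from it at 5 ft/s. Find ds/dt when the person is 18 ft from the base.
5/2 ft/s

By similar triangles: 15/(x+s) = 5/s
Solving: s = 5x/10
ds/dt = 5/10 · dx/dt = 1/2 · 5 = 5/2 ft/s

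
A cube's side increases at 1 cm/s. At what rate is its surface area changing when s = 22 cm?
264 cm²/s

A = 6s²
dA/dt = 12s · ds/dt = 12·22·1 = 264 cm²/s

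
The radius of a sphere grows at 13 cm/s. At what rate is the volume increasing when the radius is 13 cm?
8788π cm³/s

V = (4/3)πr³
dV/dt = dV/dr · dr/dt = 4πr² · 13
At r = 13: dV/dt = 8788π cm³/s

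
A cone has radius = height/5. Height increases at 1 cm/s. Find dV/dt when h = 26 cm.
676π/25 cm³/s

V = (1/3)π(h/5)²h = πh³/75
dV/dt = πh²/25 · 1
At h = 26: dV/dt = 676π/25 cm³/s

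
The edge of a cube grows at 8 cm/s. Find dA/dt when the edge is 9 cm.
864 cm²/s

A = 6s²
dA/dt = 12s · ds/dt = 12·9·8 = 864 cm²/s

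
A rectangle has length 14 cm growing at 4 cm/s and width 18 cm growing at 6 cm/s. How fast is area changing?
156 cm²/s

A = lw
dA/dt = w·dl/dt + l·dw/dt = 18·4 + 14·6 = 156 cm²/s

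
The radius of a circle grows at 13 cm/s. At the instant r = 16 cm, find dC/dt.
26π cm/s

C = 2πr
dC/dt = 2π · dr/dt = 2π · 13 = 26π cm/s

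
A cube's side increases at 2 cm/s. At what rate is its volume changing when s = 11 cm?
726 cm³/s

V = s³
dV/dt = 3s² · ds/dt = 3·11²·2 = 726 cm³/s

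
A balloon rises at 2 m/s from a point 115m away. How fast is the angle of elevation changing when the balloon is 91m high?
0.010695 rad/s

tan(θ) = y/115
sec²(θ) · dθ/dt = (1/115) · dy/dt
dθ/dt = cos²(θ)/115 · 2 = 115/(115² + 91²) · 2
dθ/dt = 0.010695 rad/s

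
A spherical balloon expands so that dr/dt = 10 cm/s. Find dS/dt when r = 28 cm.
2240π cm²/s

S = 4πr²
dS/dt = dS/dr · dr/dt = 8πr · 10
At r = 28: dS/dt = 2240π cm²/s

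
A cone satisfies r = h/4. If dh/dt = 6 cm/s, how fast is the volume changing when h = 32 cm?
384π cm³/s

V = (1/3)π(h/4)²h = πh³/48
dV/dt = πh²/16 · 6
At h = 32: dV/dt = 384π cm³/s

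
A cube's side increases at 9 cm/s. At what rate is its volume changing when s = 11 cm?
3267 cm³/s

V = s³
dV/dt = 3s² · ds/dt = 3·11²·9 = 3267 cm³/s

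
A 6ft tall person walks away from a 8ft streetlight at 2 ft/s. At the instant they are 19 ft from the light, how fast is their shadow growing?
6 ft/s

By similar triangles: 8/(x+s) = 6/s
Solving: s = 6x/2
ds/dt = 6/2 · dx/dt = 3 · 2 = 6 ft/s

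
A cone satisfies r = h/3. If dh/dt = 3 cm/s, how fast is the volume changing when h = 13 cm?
169π/3 cm³/s

V = (1/3)π(h/3)²h = πh³/27
dV/dt = πh²/9 · 3
At h = 13: dV/dt = 169π/3 cm³/s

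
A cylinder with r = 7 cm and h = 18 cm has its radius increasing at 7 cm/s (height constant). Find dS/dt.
448π cm²/s

S = 2πrh + 2πr² (lateral + bases)
dS/dt = (2πh + 4πr)·dr/dt = (2π·18 + 4π·7)·7
= 448π cm²/s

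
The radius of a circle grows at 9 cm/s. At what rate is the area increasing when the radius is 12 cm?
216π cm²/s

A = πr²
dA/dt = 2πr · dr/dt = 2π(12)(9) = 216π cm²/s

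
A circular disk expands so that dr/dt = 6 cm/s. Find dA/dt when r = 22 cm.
264π cm²/s

A = πr²
dA/dt = 2πr · dr/dt = 2π(22)(6) = 264π cm²/s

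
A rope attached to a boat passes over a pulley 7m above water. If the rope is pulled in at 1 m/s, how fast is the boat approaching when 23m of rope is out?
23√30/120 ≈ 1.05 m/s

rope² = x² + 7²
x = √(23² - 7²) = 4√30
dx/dt = (rope/x) · d(rope)/dt = (23/(4√30)) · (-1) = -23√30/120 m/s
The boat approaches at 23√30/120 ≈ 1.05 m/s.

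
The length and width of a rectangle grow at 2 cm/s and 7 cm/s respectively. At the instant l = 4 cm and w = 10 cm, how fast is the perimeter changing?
18 cm/s

P = 2(l + w)
dP/dt = 2(dl/dt + dw/dt) = 2(2 + 7) = 18 cm/s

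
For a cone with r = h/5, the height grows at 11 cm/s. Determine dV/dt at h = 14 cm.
2156π/25 cm³/s

V = (1/3)π(h/5)²h = πh³/75
dV/dt = πh²/25 · 11
At h = 14: dV/dt = 2156π/25 cm³/s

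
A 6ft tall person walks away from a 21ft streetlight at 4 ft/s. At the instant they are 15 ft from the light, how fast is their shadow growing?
8/5 ft/s

By similar triangles: 21/(x+s) = 6/s
Solving: s = 6x/15
ds/dt = 6/15 · dx/dt = 2/5 · 4 = 8/5 ft/s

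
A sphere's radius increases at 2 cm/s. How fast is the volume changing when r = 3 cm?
72π cm³/s

V = (4/3)πr³
dV/dt = dV/dr · dr/dt = 4πr² · 2
At r = 3: dV/dt = 72π cm³/s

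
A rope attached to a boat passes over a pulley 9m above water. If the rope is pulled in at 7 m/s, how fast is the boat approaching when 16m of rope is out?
16√7/5 ≈ 8.466 m/s

rope² = x² + 9²
x = √(16² - 9²) = 5√7
dx/dt = (rope/x) · d(rope)/dt = (16/(5√7)) · (-7) = -16√7/5 m/s
The boat approaches at 16√7/5 ≈ 8.466 m/s.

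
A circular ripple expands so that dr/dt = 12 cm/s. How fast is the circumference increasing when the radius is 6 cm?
24π cm/s

C = 2πr
dC/dt = 2π · dr/dt = 2π · 12 = 24π cm/s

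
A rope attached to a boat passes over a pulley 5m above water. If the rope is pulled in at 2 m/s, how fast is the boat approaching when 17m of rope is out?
17√66/66 ≈ 2.093 m/s

rope² = x² + 5²
x = √(17² - 5²) = 2√66
dx/dt = (rope/x) · d(rope)/dt = (17/(2√66)) · (-2) = -17√66/66 m/s
The boat approaches at 17√66/66 ≈ 2.093 m/s.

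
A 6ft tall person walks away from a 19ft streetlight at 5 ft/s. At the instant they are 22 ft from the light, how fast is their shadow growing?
30/13 ft/s

By similar triangles: 19/(x+s) = 6/s
Solving: s = 6x/13
ds/dt = 6/13 · dx/dt = 6/13 · 5 = 30/13 ft/s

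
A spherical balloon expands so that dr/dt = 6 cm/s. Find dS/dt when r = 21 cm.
1008π cm²/s

S = 4πr²
dS/dt = dS/dr · dr/dt = 8πr · 6
At r = 21: dS/dt = 1008π cm²/s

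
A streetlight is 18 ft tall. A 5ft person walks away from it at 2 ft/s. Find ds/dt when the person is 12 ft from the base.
10/13 ft/s

By similar triangles: 18/(x+s) = 5/s
Solving: s = 5x/13
ds/dt = 5/13 · dx/dt = 5/13 · 2 = 10/13 ft/s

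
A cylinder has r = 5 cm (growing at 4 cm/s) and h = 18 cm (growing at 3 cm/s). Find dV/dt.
795π cm³/s

V = πr²h
dV/dt = 2πrh·dr/dt + πr²·dh/dt
= 2π(5)(18)(4) + π(5)²(3)
= 795π cm³/s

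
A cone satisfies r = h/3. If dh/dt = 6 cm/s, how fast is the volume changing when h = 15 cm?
150π cm³/s

V = (1/3)π(h/3)²h = πh³/27
dV/dt = πh²/9 · 6
At h = 15: dV/dt = 150π cm³/s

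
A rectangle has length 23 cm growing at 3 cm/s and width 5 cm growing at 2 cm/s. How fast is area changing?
61 cm²/s

A = lw
dA/dt = w·dl/dt + l·dw/dt = 5·3 + 23·2 = 61 cm²/s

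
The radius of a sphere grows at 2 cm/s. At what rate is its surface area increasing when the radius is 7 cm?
112π cm²/s

S = 4πr²
dS/dt = dS/dr · dr/dt = 8πr · 2
At r = 7: dS/dt = 112π cm²/s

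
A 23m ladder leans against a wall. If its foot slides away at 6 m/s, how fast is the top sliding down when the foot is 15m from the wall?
45√19/38 ≈ 5.162 m/s

x² + y² = 23²
2x·dx/dt + 2y·dy/dt = 0
dy/dt = -x/y · dx/dt = -15/(4√19) · 6 = -45√19/38 m/s
The top is descending at 45√19/38 ≈ 5.162 m/s.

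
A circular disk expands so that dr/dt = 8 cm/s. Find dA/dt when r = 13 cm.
208π cm²/s

A = πr²
dA/dt = 2πr · dr/dt = 2π(13)(8) = 208π cm²/s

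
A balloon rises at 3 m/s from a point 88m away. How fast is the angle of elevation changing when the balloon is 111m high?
0.013157 rad/s

tan(θ) = y/88
sec²(θ) · dθ/dt = (1/88) · dy/dt
dθ/dt = cos²(θ)/88 · 3 = 88/(88² + 111²) · 3
dθ/dt = 0.013157 rad/s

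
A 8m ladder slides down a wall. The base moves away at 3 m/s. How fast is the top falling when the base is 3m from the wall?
9√55/55 ≈ 1.214 m/s

x² + y² = 8²
2x·dx/dt + 2y·dy/dt = 0
dy/dt = -x/y · dx/dt = -3/√55 · 3 = -9√55/55 m/s
The top is descending at 9√55/55 ≈ 1.214 m/s.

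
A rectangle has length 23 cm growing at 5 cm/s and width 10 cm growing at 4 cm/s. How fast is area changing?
142 cm²/s

A = lw
dA/dt = w·dl/dt + l·dw/dt = 10·5 + 23·4 = 142 cm²/s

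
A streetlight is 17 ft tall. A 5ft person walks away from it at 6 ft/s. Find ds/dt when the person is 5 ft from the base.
5/2 ft/s

By similar triangles: 17/(x+s) = 5/s
Solving: s = 5x/12
ds/dt = 5/12 · dx/dt = 5/12 · 6 = 5/2 ft/s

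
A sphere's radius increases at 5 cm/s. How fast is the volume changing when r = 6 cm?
720π cm³/s

V = (4/3)πr³
dV/dt = dV/dr · dr/dt = 4πr² · 5
At r = 6: dV/dt = 720π cm³/s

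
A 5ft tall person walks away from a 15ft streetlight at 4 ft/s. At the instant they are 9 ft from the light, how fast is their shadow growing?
2 ft/s

By similar triangles: 15/(x+s) = 5/s
Solving: s = 5x/10
ds/dt = 5/10 · dx/dt = 1/2 · 4 = 2 ft/s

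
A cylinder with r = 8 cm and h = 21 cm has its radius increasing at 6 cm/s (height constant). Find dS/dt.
444π cm²/s

S = 2πrh + 2πr² (lateral + bases)
dS/dt = (2πh + 4πr)·dr/dt = (2π·21 + 4π·8)·6
= 444π cm²/s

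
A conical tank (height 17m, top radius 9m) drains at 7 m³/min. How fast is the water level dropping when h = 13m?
2023/(13689π) ≈ 0.04704 m/min

r/h = 9/17, so r = (9/17)h
V = (1/3)πr²h = (1/3)π((9/17)h)²h = (27/289)πh³
dV/dh = (81/289)πh²
dh/dt = (dV/dt)/(dV/dh) = -7/((81/289)π·13²) = -2023/(13689π) m/min
The level is dropping at 2023/(13689π) ≈ 0.04704 m/min.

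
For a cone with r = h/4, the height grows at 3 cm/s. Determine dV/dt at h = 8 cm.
12π cm³/s

V = (1/3)π(h/4)²h = πh³/48
dV/dt = πh²/16 · 3
At h = 8: dV/dt = 12π cm³/s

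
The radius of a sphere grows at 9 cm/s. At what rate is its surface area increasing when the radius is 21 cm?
1512π cm²/s

S = 4πr²
dS/dt = dS/dr · dr/dt = 8πr · 9
At r = 21: dS/dt = 1512π cm²/s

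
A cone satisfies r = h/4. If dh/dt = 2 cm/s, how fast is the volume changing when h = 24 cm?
72π cm³/s

V = (1/3)π(h/4)²h = πh³/48
dV/dt = πh²/16 · 2
At h = 24: dV/dt = 72π cm³/s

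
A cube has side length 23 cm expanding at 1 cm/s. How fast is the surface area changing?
276 cm²/s

A = 6s²
dA/dt = 12s · ds/dt = 12·23·1 = 276 cm²/s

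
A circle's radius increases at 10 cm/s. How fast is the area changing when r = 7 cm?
140π cm²/s

A = πr²
dA/dt = 2πr · dr/dt = 2π(7)(10) = 140π cm²/s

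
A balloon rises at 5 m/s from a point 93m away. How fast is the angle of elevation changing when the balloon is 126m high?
0.01896 rad/s

tan(θ) = y/93
sec²(θ) · dθ/dt = (1/93) · dy/dt
dθ/dt = cos²(θ)/93 · 5 = 93/(93² + 126²) · 5
dθ/dt = 0.01896 rad/s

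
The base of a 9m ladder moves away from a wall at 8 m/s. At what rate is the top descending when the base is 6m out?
16√5/5 ≈ 7.155 m/s

x² + y² = 9²
2x·dx/dt + 2y·dy/dt = 0
dy/dt = -x/y · dx/dt = -6/(3√5) · 8 = -16√5/5 m/s
The top is descending at 16√5/5 ≈ 7.155 m/s.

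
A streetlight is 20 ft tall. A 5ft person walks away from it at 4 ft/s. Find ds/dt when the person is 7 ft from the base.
4/3 ft/s

By similar triangles: 20/(x+s) = 5/s
Solving: s = 5x/15
ds/dt = 5/15 · dx/dt = 1/3 · 4 = 4/3 ft/s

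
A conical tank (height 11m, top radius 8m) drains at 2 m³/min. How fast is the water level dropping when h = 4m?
121/(512π) ≈ 0.07523 m/min

r/h = 8/11, so r = (8/11)h
V = (1/3)πr²h = (1/3)π((8/11)h)²h = (64/363)πh³
dV/dh = (64/121)πh²
dh/dt = (dV/dt)/(dV/dh) = -2/((64/121)π·4²) = -121/(512π) m/min
The level is dropping at 121/(512π) ≈ 0.07523 m/min.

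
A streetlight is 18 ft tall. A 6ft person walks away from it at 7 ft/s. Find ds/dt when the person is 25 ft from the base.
7/2 ft/s

By similar triangles: 18/(x+s) = 6/s
Solving: s = 6x/12
ds/dt = 6/12 · dx/dt = 1/2 · 7 = 7/2 ft/s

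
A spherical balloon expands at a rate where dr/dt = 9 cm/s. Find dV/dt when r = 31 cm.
34596π cm³/s

V = (4/3)πr³
dV/dt = dV/dr · dr/dt = 4πr² · 9
At r = 31: dV/dt = 34596π cm³/s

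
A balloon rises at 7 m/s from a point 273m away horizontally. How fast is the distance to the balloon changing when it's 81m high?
189√9010/9010 ≈ 1.991 m/s

z² = 273² + y²
z = √(273² + 81²) = 3√9010
dz/dt = y/z · dy/dt = 81/(3√9010) · 7 = 189√9010/9010 ≈ 1.991 m/s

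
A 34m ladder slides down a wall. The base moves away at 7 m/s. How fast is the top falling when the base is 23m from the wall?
161√627/627 ≈ 6.43 m/s

x² + y² = 34²
2x·dx/dt + 2y·dy/dt = 0
dy/dt = -x/y · dx/dt = -23/√627 · 7 = -161√627/627 m/s
The top is descending at 161√627/627 ≈ 6.43 m/s.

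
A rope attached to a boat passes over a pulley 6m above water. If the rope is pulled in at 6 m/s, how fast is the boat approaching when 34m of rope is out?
51√70/70 ≈ 6.096 m/s

rope² = x² + 6²
x = √(34² - 6²) = 4√70
dx/dt = (rope/x) · d(rope)/dt = (34/(4√70)) · (-6) = -51√70/70 m/s
The boat approaches at 51√70/70 ≈ 6.096 m/s.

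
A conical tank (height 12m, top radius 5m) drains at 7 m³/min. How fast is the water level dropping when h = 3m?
112/(25π) ≈ 1.426 m/min

r/h = 5/12, so r = (5/12)h
V = (1/3)πr²h = (1/3)π((5/12)h)²h = (25/432)πh³
dV/dh = (25/144)πh²
dh/dt = (dV/dt)/(dV/dh) = -7/((25/144)π·3²) = -112/(25π) m/min
The level is dropping at 112/(25π) ≈ 1.426 m/min.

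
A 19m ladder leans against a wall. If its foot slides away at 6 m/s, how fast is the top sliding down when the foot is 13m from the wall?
13√3/4 ≈ 5.629 m/s

x² + y² = 19²
2x·dx/dt + 2y·dy/dt = 0
dy/dt = -x/y · dx/dt = -13/(8√3) · 6 = -13√3/4 m/s
The top is descending at 13√3/4 ≈ 5.629 m/s.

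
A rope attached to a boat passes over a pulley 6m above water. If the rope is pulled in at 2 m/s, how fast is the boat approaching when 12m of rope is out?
4√3/3 ≈ 2.309 m/s

rope² = x² + 6²
x = √(12² - 6²) = 6√3
dx/dt = (rope/x) · d(rope)/dt = (12/(6√3)) · (-2) = -4√3/3 m/s
The boat approaches at 4√3/3 ≈ 2.309 m/s.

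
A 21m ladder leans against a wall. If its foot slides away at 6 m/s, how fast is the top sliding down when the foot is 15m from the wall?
5√6/2 ≈ 6.124 m/s

x² + y² = 21²
2x·dx/dt + 2y·dy/dt = 0
dy/dt = -x/y · dx/dt = -15/(6√6) · 6 = -5√6/2 m/s
The top is descending at 5√6/2 ≈ 6.124 m/s.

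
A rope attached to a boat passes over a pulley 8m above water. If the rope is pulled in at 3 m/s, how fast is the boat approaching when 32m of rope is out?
4√15/5 ≈ 3.098 m/s

rope² = x² + 8²
x = √(32² - 8²) = 8√15
dx/dt = (rope/x) · d(rope)/dt = (32/(8√15)) · (-3) = -4√15/5 m/s
The boat approaches at 4√15/5 ≈ 3.098 m/s.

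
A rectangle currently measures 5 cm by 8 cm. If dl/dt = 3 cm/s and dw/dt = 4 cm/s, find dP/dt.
14 cm/s

P = 2(l + w)
dP/dt = 2(dl/dt + dw/dt) = 2(3 + 4) = 14 cm/s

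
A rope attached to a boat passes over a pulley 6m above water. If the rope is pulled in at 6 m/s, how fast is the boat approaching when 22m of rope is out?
33√7/14 ≈ 6.236 m/s

rope² = x² + 6²
x = √(22² - 6²) = 8√7
dx/dt = (rope/x) · d(rope)/dt = (22/(8√7)) · (-6) = -33√7/14 m/s
The boat approaches at 33√7/14 ≈ 6.236 m/s.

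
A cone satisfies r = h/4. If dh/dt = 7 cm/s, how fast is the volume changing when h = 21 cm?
3087π/16 cm³/s

V = (1/3)π(h/4)²h = πh³/48
dV/dt = πh²/16 · 7
At h = 21: dV/dt = 3087π/16 cm³/s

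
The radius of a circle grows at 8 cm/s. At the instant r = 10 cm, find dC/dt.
16π cm/s

C = 2πr
dC/dt = 2π · dr/dt = 2π · 8 = 16π cm/s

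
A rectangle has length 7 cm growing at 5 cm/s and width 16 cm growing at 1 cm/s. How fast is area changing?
87 cm²/s

A = lw
dA/dt = w·dl/dt + l·dw/dt = 16·5 + 7·1 = 87 cm²/s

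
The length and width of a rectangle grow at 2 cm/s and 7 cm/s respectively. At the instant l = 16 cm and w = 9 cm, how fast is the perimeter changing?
18 cm/s

P = 2(l + w)
dP/dt = 2(dl/dt + dw/dt) = 2(2 + 7) = 18 cm/s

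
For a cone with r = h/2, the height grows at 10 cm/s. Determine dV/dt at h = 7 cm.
245π/2 cm³/s

V = (1/3)π(h/2)²h = πh³/12
dV/dt = πh²/4 · 10
At h = 7: dV/dt = 245π/2 cm³/s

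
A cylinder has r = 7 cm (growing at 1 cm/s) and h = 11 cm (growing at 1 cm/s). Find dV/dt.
203π cm³/s

V = πr²h
dV/dt = 2πrh·dr/dt + πr²·dh/dt
= 2π(7)(11)(1) + π(7)²(1)
= 203π cm³/s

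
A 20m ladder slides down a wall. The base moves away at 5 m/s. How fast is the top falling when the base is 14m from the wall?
35√51/51 ≈ 4.901 m/s

x² + y² = 20²
2x·dx/dt + 2y·dy/dt = 0
dy/dt = -x/y · dx/dt = -14/(2√51) · 5 = -35√51/51 m/s
The top is descending at 35√51/51 ≈ 4.901 m/s.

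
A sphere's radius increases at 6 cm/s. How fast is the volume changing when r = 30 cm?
21600π cm³/s

V = (4/3)πr³
dV/dt = dV/dr · dr/dt = 4πr² · 6
At r = 30: dV/dt = 21600π cm³/s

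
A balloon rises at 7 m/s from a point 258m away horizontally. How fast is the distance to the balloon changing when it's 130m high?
455√20866/20866 ≈ 3.15 m/s

z² = 258² + y²
z = √(258² + 130²) = 2√20866
dz/dt = y/z · dy/dt = 130/(2√20866) · 7 = 455√20866/20866 ≈ 3.15 m/s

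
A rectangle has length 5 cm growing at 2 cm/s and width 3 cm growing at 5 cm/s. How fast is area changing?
31 cm²/s

A = lw
dA/dt = w·dl/dt + l·dw/dt = 3·2 + 5·5 = 31 cm²/s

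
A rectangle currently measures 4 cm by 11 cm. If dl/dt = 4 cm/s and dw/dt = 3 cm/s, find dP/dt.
14 cm/s

P = 2(l + w)
dP/dt = 2(dl/dt + dw/dt) = 2(4 + 3) = 14 cm/s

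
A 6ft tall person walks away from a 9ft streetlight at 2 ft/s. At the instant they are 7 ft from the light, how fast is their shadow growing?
4 ft/s

By similar triangles: 9/(x+s) = 6/s
Solving: s = 6x/3
ds/dt = 6/3 · dx/dt = 2 · 2 = 4 ft/s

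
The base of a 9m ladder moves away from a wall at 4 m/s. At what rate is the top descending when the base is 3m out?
√2 ≈ 1.414 m/s

x² + y² = 9²
2x·dx/dt + 2y·dy/dt = 0
dy/dt = -x/y · dx/dt = -3/(6√2) · 4 = -√2 m/s
The top is descending at √2 ≈ 1.414 m/s.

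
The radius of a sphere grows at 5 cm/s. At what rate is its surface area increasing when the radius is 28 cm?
1120π cm²/s

S = 4πr²
dS/dt = dS/dr · dr/dt = 8πr · 5
At r = 28: dS/dt = 1120π cm²/s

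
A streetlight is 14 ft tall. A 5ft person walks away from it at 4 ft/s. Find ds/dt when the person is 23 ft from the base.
20/9 ft/s

By similar triangles: 14/(x+s) = 5/s
Solving: s = 5x/9
ds/dt = 5/9 · dx/dt = 5/9 · 4 = 20/9 ft/s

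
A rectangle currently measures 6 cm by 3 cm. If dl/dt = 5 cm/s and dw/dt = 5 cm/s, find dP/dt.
20 cm/s

P = 2(l + w)
dP/dt = 2(dl/dt + dw/dt) = 2(5 + 5) = 20 cm/s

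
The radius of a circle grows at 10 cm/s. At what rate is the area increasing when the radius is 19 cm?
380π cm²/s

A = πr²
dA/dt = 2πr · dr/dt = 2π(19)(10) = 380π cm²/s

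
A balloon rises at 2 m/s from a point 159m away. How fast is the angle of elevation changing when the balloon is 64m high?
0.010825 rad/s

tan(θ) = y/159
sec²(θ) · dθ/dt = (1/159) · dy/dt
dθ/dt = cos²(θ)/159 · 2 = 159/(159² + 64²) · 2
dθ/dt = 0.010825 rad/s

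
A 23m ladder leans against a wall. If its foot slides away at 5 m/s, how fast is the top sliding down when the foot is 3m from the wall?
3√130/52 ≈ 0.6578 m/s

x² + y² = 23²
2x·dx/dt + 2y·dy/dt = 0
dy/dt = -x/y · dx/dt = -3/(2√130) · 5 = -3√130/52 m/s
The top is descending at 3√130/52 ≈ 0.6578 m/s.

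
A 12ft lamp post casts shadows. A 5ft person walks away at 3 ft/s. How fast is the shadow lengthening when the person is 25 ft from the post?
15/7 ft/s

By similar triangles: 12/(x+s) = 5/s
Solving: s = 5x/7
ds/dt = 5/7 · dx/dt = 5/7 · 3 = 15/7 ft/s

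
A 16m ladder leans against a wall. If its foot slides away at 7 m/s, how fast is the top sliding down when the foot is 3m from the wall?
21√247/247 ≈ 1.336 m/s

x² + y² = 16²
2x·dx/dt + 2y·dy/dt = 0
dy/dt = -x/y · dx/dt = -3/√247 · 7 = -21√247/247 m/s
The top is descending at 21√247/247 ≈ 1.336 m/s.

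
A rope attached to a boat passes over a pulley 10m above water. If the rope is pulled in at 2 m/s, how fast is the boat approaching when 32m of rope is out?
32√231/231 ≈ 2.105 m/s

rope² = x² + 10²
x = √(32² - 10²) = 2√231
dx/dt = (rope/x) · d(rope)/dt = (32/(2√231)) · (-2) = -32√231/231 m/s
The boat approaches at 32√231/231 ≈ 2.105 m/s.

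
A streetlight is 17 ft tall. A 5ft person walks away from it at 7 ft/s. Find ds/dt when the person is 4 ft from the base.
35/12 ft/s

By similar triangles: 17/(x+s) = 5/s
Solving: s = 5x/12
ds/dt = 5/12 · dx/dt = 5/12 · 7 = 35/12 ft/s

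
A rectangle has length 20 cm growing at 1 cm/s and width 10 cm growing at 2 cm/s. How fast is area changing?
50 cm²/s

A = lw
dA/dt = w·dl/dt + l·dw/dt = 10·1 + 20·2 = 50 cm²/s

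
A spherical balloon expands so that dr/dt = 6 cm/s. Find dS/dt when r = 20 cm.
960π cm²/s

S = 4πr²
dS/dt = dS/dr · dr/dt = 8πr · 6
At r = 20: dS/dt = 960π cm²/s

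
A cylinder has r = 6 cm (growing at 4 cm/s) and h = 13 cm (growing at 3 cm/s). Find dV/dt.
732π cm³/s

V = πr²h
dV/dt = 2πrh·dr/dt + πr²·dh/dt
= 2π(6)(13)(4) + π(6)²(3)
= 732π cm³/s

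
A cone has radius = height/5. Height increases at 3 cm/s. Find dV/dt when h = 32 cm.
3072π/25 cm³/s

V = (1/3)π(h/5)²h = πh³/75
dV/dt = πh²/25 · 3
At h = 32: dV/dt = 3072π/25 cm³/s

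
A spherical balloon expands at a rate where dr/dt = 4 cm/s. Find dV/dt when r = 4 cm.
256π cm³/s

V = (4/3)πr³
dV/dt = dV/dr · dr/dt = 4πr² · 4
At r = 4: dV/dt = 256π cm³/s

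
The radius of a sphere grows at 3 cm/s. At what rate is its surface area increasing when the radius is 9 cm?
216π cm²/s

S = 4πr²
dS/dt = dS/dr · dr/dt = 8πr · 3
At r = 9: dS/dt = 216π cm²/s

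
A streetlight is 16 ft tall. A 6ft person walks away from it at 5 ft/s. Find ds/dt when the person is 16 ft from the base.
3 ft/s

By similar triangles: 16/(x+s) = 6/s
Solving: s = 6x/10
ds/dt = 6/10 · dx/dt = 3/5 · 5 = 3 ft/s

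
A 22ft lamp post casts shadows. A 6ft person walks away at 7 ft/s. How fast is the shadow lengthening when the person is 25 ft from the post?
21/8 ft/s

By similar triangles: 22/(x+s) = 6/s
Solving: s = 6x/16
ds/dt = 6/16 · dx/dt = 3/8 · 7 = 21/8 ft/s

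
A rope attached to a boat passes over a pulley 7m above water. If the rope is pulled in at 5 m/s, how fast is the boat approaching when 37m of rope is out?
37√330/132 ≈ 5.092 m/s

rope² = x² + 7²
x = √(37² - 7²) = 2√330
dx/dt = (rope/x) · d(rope)/dt = (37/(2√330)) · (-5) = -37√330/132 m/s
The boat approaches at 37√330/132 ≈ 5.092 m/s.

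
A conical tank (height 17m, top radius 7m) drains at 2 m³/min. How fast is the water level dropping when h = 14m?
289/(4802π) ≈ 0.01916 m/min

r/h = 7/17, so r = (7/17)h
V = (1/3)πr²h = (1/3)π((7/17)h)²h = (49/867)πh³
dV/dh = (49/289)πh²
dh/dt = (dV/dt)/(dV/dh) = -2/((49/289)π·14²) = -289/(4802π) m/min
The level is dropping at 289/(4802π) ≈ 0.01916 m/min.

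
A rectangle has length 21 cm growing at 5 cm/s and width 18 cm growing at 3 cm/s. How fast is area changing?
153 cm²/s

A = lw
dA/dt = w·dl/dt + l·dw/dt = 18·5 + 21·3 = 153 cm²/s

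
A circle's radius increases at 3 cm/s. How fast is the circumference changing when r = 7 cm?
6π cm/s

C = 2πr
dC/dt = 2π · dr/dt = 2π · 3 = 6π cm/s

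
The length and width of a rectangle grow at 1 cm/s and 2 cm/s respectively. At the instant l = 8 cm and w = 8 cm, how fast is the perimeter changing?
6 cm/s

P = 2(l + w)
dP/dt = 2(dl/dt + dw/dt) = 2(1 + 2) = 6 cm/s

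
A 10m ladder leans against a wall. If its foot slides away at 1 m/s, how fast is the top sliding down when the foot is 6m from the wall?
3/4 = 0.75 m/s

x² + y² = 10²
2x·dx/dt + 2y·dy/dt = 0
dy/dt = -x/y · dx/dt = -6/8 · 1 = -3/4 m/s
The top is descending at 3/4 = 0.75 m/s.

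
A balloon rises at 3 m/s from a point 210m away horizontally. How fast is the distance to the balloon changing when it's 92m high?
138√13141/13141 ≈ 1.204 m/s

z² = 210² + y²
z = √(210² + 92²) = 2√13141
dz/dt = y/z · dy/dt = 92/(2√13141) · 3 = 138√13141/13141 ≈ 1.204 m/s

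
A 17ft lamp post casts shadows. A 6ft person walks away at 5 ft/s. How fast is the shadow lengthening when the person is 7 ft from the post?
30/11 ft/s

By similar triangles: 17/(x+s) = 6/s
Solving: s = 6x/11
ds/dt = 6/11 · dx/dt = 6/11 · 5 = 30/11 ft/s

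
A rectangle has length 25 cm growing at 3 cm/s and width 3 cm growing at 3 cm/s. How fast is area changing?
84 cm²/s

A = lw
dA/dt = w·dl/dt + l·dw/dt = 3·3 + 25·3 = 84 cm²/s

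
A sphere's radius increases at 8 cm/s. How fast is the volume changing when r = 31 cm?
30752π cm³/s

V = (4/3)πr³
dV/dt = dV/dr · dr/dt = 4πr² · 8
At r = 31: dV/dt = 30752π cm³/s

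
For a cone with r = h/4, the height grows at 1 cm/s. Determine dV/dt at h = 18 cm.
81π/4 cm³/s

V = (1/3)π(h/4)²h = πh³/48
dV/dt = πh²/16 · 1
At h = 18: dV/dt = 81π/4 cm³/s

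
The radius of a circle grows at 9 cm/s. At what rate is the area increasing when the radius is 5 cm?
90π cm²/s

A = πr²
dA/dt = 2πr · dr/dt = 2π(5)(9) = 90π cm²/s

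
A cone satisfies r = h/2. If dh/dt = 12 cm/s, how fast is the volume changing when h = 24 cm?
1728π cm³/s

V = (1/3)π(h/2)²h = πh³/12
dV/dt = πh²/4 · 12
At h = 24: dV/dt = 1728π cm³/s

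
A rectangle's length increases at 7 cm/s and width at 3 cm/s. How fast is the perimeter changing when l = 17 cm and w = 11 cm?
20 cm/s

P = 2(l + w)
dP/dt = 2(dl/dt + dw/dt) = 2(7 + 3) = 20 cm/s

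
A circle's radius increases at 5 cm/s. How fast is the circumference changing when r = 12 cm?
10π cm/s

C = 2πr
dC/dt = 2π · dr/dt = 2π · 5 = 10π cm/s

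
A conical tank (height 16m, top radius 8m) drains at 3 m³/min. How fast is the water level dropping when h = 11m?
12/(121π) ≈ 0.03157 m/min

r/h = 8/16, so r = (1/2)h
V = (1/3)πr²h = (1/3)π((1/2)h)²h = (1/12)πh³
dV/dh = (1/4)πh²
dh/dt = (dV/dt)/(dV/dh) = -3/((1/4)π·11²) = -12/(121π) m/min
The level is dropping at 12/(121π) ≈ 0.03157 m/min.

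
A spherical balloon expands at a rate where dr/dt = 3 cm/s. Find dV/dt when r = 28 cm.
9408π cm³/s

V = (4/3)πr³
dV/dt = dV/dr · dr/dt = 4πr² · 3
At r = 28: dV/dt = 9408π cm³/s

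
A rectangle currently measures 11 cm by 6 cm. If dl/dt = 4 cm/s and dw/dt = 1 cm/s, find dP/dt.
10 cm/s

P = 2(l + w)
dP/dt = 2(dl/dt + dw/dt) = 2(4 + 1) = 10 cm/s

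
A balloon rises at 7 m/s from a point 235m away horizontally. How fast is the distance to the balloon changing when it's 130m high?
182√2885/2885 ≈ 3.388 m/s

z² = 235² + y²
z = √(235² + 130²) = 5√2885
dz/dt = y/z · dy/dt = 130/(5√2885) · 7 = 182√2885/2885 ≈ 3.388 m/s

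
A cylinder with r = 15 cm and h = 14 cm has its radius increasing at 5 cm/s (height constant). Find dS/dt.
440π cm²/s

S = 2πrh + 2πr² (lateral + bases)
dS/dt = (2πh + 4πr)·dr/dt = (2π·14 + 4π·15)·5
= 440π cm²/s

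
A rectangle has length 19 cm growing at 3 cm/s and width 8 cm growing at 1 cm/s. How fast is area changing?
43 cm²/s

A = lw
dA/dt = w·dl/dt + l·dw/dt = 8·3 + 19·1 = 43 cm²/s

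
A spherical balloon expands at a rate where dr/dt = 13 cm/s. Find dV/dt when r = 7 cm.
2548π cm³/s

V = (4/3)πr³
dV/dt = dV/dr · dr/dt = 4πr² · 13
At r = 7: dV/dt = 2548π cm³/s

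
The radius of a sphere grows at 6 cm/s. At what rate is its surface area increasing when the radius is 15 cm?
720π cm²/s

S = 4πr²
dS/dt = dS/dr · dr/dt = 8πr · 6
At r = 15: dS/dt = 720π cm²/s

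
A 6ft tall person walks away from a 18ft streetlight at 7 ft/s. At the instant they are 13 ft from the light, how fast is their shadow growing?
7/2 ft/s

By similar triangles: 18/(x+s) = 6/s
Solving: s = 6x/12
ds/dt = 6/12 · dx/dt = 1/2 · 7 = 7/2 ft/s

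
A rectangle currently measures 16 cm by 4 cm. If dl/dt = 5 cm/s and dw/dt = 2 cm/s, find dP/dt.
14 cm/s

P = 2(l + w)
dP/dt = 2(dl/dt + dw/dt) = 2(5 + 2) = 14 cm/s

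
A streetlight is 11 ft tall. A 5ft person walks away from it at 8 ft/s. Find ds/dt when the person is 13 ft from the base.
20/3 ft/s

By similar triangles: 11/(x+s) = 5/s
Solving: s = 5x/6
ds/dt = 5/6 · dx/dt = 5/6 · 8 = 20/3 ft/s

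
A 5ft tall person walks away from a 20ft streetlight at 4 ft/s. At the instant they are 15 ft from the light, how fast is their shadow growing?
4/3 ft/s

By similar triangles: 20/(x+s) = 5/s
Solving: s = 5x/15
ds/dt = 5/15 · dx/dt = 1/3 · 4 = 4/3 ft/s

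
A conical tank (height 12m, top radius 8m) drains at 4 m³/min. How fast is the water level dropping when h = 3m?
1/π ≈ 0.3183 m/min

r/h = 8/12, so r = (2/3)h
V = (1/3)πr²h = (1/3)π((2/3)h)²h = (4/27)πh³
dV/dh = (4/9)πh²
dh/dt = (dV/dt)/(dV/dh) = -4/((4/9)π·3²) = -1/π m/min
The level is dropping at 1/π ≈ 0.3183 m/min.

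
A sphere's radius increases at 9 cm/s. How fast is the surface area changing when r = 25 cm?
1800π cm²/s

S = 4πr²
dS/dt = dS/dr · dr/dt = 8πr · 9
At r = 25: dS/dt = 1800π cm²/s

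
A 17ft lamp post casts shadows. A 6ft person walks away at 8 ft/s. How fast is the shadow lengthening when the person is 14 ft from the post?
48/11 ft/s

By similar triangles: 17/(x+s) = 6/s
Solving: s = 6x/11
ds/dt = 6/11 · dx/dt = 6/11 · 8 = 48/11 ft/s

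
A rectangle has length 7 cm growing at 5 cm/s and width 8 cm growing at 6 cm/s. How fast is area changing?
82 cm²/s

A = lw
dA/dt = w·dl/dt + l·dw/dt = 8·5 + 7·6 = 82 cm²/s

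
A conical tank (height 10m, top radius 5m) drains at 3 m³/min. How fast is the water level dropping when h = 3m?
4/(3π) ≈ 0.4244 m/min

r/h = 5/10, so r = (1/2)h
V = (1/3)πr²h = (1/3)π((1/2)h)²h = (1/12)πh³
dV/dh = (1/4)πh²
dh/dt = (dV/dt)/(dV/dh) = -3/((1/4)π·3²) = -4/(3π) m/min
The level is dropping at 4/(3π) ≈ 0.4244 m/min.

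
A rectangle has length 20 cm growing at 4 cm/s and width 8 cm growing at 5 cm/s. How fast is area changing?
132 cm²/s

A = lw
dA/dt = w·dl/dt + l·dw/dt = 8·4 + 20·5 = 132 cm²/s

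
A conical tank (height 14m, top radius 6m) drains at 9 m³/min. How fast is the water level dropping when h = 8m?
49/(64π) ≈ 0.2437 m/min

r/h = 6/14, so r = (3/7)h
V = (1/3)πr²h = (1/3)π((3/7)h)²h = (3/49)πh³
dV/dh = (9/49)πh²
dh/dt = (dV/dt)/(dV/dh) = -9/((9/49)π·8²) = -49/(64π) m/min
The level is dropping at 49/(64π) ≈ 0.2437 m/min.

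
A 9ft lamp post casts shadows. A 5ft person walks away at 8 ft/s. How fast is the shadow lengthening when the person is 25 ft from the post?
10 ft/s

By similar triangles: 9/(x+s) = 5/s
Solving: s = 5x/4
ds/dt = 5/4 · dx/dt = 5/4 · 8 = 10 ft/s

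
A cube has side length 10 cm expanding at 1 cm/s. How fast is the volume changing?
300 cm³/s

V = s³
dV/dt = 3s² · ds/dt = 3·10²·1 = 300 cm³/s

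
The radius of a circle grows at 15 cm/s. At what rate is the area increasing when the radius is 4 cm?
120π cm²/s

A = πr²
dA/dt = 2πr · dr/dt = 2π(4)(15) = 120π cm²/s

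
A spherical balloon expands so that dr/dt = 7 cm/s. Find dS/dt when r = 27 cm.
1512π cm²/s

S = 4πr²
dS/dt = dS/dr · dr/dt = 8πr · 7
At r = 27: dS/dt = 1512π cm²/s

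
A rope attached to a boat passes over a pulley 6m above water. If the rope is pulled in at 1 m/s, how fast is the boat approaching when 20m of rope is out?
10√91/91 ≈ 1.048 m/s

rope² = x² + 6²
x = √(20² - 6²) = 2√91
dx/dt = (rope/x) · d(rope)/dt = (20/(2√91)) · (-1) = -10√91/91 m/s
The boat approaches at 10√91/91 ≈ 1.048 m/s.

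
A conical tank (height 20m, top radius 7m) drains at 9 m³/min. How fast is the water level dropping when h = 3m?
400/(49π) ≈ 2.598 m/min

r/h = 7/20, so r = (7/20)h
V = (1/3)πr²h = (1/3)π((7/20)h)²h = (49/1200)πh³
dV/dh = (49/400)πh²
dh/dt = (dV/dt)/(dV/dh) = -9/((49/400)π·3²) = -400/(49π) m/min
The level is dropping at 400/(49π) ≈ 2.598 m/min.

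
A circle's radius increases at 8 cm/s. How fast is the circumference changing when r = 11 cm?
16π cm/s

C = 2πr
dC/dt = 2π · dr/dt = 2π · 8 = 16π cm/s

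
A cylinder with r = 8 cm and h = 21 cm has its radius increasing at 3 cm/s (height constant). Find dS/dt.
222π cm²/s

S = 2πrh + 2πr² (lateral + bases)
dS/dt = (2πh + 4πr)·dr/dt = (2π·21 + 4π·8)·3
= 222π cm²/s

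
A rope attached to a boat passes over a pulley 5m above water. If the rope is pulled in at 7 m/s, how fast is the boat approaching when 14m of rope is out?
98√19/57 ≈ 7.494 m/s

rope² = x² + 5²
x = √(14² - 5²) = 3√19
dx/dt = (rope/x) · d(rope)/dt = (14/(3√19)) · (-7) = -98√19/57 m/s
The boat approaches at 98√19/57 ≈ 7.494 m/s.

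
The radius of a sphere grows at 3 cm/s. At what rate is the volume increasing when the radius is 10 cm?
1200π cm³/s

V = (4/3)πr³
dV/dt = dV/dr · dr/dt = 4πr² · 3
At r = 10: dV/dt = 1200π cm³/s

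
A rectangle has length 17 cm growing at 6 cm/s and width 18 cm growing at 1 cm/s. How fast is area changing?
125 cm²/s

A = lw
dA/dt = w·dl/dt + l·dw/dt = 18·6 + 17·1 = 125 cm²/s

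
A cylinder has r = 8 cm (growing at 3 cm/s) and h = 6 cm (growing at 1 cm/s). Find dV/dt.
352π cm³/s

V = πr²h
dV/dt = 2πrh·dr/dt + πr²·dh/dt
= 2π(8)(6)(3) + π(8)²(1)
= 352π cm³/s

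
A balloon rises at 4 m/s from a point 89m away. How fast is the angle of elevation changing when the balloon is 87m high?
0.022983 rad/s

tan(θ) = y/89
sec²(θ) · dθ/dt = (1/89) · dy/dt
dθ/dt = cos²(θ)/89 · 4 = 89/(89² + 87²) · 4
dθ/dt = 0.022983 rad/s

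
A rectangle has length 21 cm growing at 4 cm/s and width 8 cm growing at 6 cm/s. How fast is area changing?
158 cm²/s

A = lw
dA/dt = w·dl/dt + l·dw/dt = 8·4 + 21·6 = 158 cm²/s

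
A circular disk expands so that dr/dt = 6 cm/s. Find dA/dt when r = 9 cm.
108π cm²/s

A = πr²
dA/dt = 2πr · dr/dt = 2π(9)(6) = 108π cm²/s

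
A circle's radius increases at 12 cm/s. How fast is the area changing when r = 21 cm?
504π cm²/s

A = πr²
dA/dt = 2πr · dr/dt = 2π(21)(12) = 504π cm²/s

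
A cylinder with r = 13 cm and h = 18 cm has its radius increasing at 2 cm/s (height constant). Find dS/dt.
176π cm²/s

S = 2πrh + 2πr² (lateral + bases)
dS/dt = (2πh + 4πr)·dr/dt = (2π·18 + 4π·13)·2
= 176π cm²/s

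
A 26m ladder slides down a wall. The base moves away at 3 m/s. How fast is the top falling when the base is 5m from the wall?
5√651/217 ≈ 0.5879 m/s

x² + y² = 26²
2x·dx/dt + 2y·dy/dt = 0
dy/dt = -x/y · dx/dt = -5/√651 · 3 = -5√651/217 m/s
The top is descending at 5√651/217 ≈ 0.5879 m/s.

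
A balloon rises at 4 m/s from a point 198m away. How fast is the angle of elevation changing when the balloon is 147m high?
0.013024 rad/s

tan(θ) = y/198
sec²(θ) · dθ/dt = (1/198) · dy/dt
dθ/dt = cos²(θ)/198 · 4 = 198/(198² + 147²) · 4
dθ/dt = 0.013024 rad/s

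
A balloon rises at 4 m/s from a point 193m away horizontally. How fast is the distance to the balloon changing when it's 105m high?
210√48274/24137 ≈ 1.912 m/s

z² = 193² + y²
z = √(193² + 105²) = √48274
dz/dt = y/z · dy/dt = 105/√48274 · 4 = 210√48274/24137 ≈ 1.912 m/s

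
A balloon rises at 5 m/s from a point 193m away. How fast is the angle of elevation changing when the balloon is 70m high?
0.022895 rad/s

tan(θ) = y/193
sec²(θ) · dθ/dt = (1/193) · dy/dt
dθ/dt = cos²(θ)/193 · 5 = 193/(193² + 70²) · 5
dθ/dt = 0.022895 rad/s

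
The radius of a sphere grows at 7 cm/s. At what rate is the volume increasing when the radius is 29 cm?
23548π cm³/s

V = (4/3)πr³
dV/dt = dV/dr · dr/dt = 4πr² · 7
At r = 29: dV/dt = 23548π cm³/s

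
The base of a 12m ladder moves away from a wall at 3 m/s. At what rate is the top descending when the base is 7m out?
21√95/95 ≈ 2.155 m/s

x² + y² = 12²
2x·dx/dt + 2y·dy/dt = 0
dy/dt = -x/y · dx/dt = -7/√95 · 3 = -21√95/95 m/s
The top is descending at 21√95/95 ≈ 2.155 m/s.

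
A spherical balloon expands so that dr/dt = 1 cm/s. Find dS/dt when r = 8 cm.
64π cm²/s

S = 4πr²
dS/dt = dS/dr · dr/dt = 8πr · 1
At r = 8: dS/dt = 64π cm²/s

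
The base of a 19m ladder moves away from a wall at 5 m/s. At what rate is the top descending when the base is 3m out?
15√22/88 ≈ 0.7995 m/s

x² + y² = 19²
2x·dx/dt + 2y·dy/dt = 0
dy/dt = -x/y · dx/dt = -3/(4√22) · 5 = -15√22/88 m/s
The top is descending at 15√22/88 ≈ 0.7995 m/s.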